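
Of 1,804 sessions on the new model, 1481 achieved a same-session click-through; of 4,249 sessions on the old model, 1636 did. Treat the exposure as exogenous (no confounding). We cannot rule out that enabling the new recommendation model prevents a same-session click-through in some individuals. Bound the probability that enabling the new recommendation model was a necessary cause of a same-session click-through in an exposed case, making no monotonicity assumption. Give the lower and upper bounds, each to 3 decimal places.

p₁ = P(outcome | exposed) = 1481/1804 = 0.82095
p₀ = P(outcome | unexposed) = 1636/4249 = 0.38503
Under exogeneity alone the bounds on PN are max{0,(p₁−p₀)/p₁} ≤ PN ≤ min{1,(1−p₀)/p₁}.
  lower = (p₁ − p₀)/p₁ = 0.43592 / 0.82095 ≈ 0.5310
  upper = min{1, (1 − p₀)/p₁} = 0.61497 / 0.82095 ≈ 0.7491

0.531 ≤ PN ≤ 0.749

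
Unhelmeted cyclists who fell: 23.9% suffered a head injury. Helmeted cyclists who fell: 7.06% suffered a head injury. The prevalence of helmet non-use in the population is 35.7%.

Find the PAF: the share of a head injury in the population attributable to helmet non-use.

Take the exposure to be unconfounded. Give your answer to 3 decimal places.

p₁ = 0.239, p₀ = 0.0706.
Overall risk P(Y=1) = π·p₁ + (1−π)·p₀ = 0.357×0.239 + 0.643×0.0706 = 0.13072.
Under exogeneity, PAF = [P(Y=1) − p₀] / P(Y=1).
PAF = (0.13072 − 0.0706) / 0.13072 ≈ 0.4599

PAF ≈ 0.460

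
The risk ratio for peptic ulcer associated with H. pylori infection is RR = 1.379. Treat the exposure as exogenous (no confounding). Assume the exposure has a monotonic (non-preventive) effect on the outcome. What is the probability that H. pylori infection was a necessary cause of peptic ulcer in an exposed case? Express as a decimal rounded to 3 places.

PN ≈ 0.275

Under exogeneity and monotonicity, PN = (RR − 1) / RR = 1 − 1/RR.
PN = (1.379 − 1) / 1.379 = 0.379 / 1.379 ≈ 0.2748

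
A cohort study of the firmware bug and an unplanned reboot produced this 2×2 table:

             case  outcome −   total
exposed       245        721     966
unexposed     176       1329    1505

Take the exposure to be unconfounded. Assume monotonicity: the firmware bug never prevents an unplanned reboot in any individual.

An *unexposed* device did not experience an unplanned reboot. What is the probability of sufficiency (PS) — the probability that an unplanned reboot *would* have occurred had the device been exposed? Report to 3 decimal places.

p₁ = P(outcome | exposed) = 245/966 = 0.25362
p₀ = P(outcome | unexposed) = 176/1505 = 0.11694
Under exogeneity and monotonicity, PS = (p₁ − p₀)/(1 − p₀).
PS = (0.25362 − 0.11694) / 0.88306 ≈ 0.1548

PS ≈ 0.155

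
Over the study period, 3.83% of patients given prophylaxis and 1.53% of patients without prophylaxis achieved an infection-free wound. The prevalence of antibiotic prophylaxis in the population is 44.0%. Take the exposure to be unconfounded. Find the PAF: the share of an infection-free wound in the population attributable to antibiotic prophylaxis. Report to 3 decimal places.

PAF ≈ 0.398

p₁ = 0.0383, p₀ = 0.0153.
Overall risk P(Y=1) = π·p₁ + (1−π)·p₀ = 0.44×0.0383 + 0.56×0.0153 = 0.02542.
Under exogeneity, PAF = [P(Y=1) − p₀] / P(Y=1).
PAF = (0.02542 − 0.0153) / 0.02542 ≈ 0.3981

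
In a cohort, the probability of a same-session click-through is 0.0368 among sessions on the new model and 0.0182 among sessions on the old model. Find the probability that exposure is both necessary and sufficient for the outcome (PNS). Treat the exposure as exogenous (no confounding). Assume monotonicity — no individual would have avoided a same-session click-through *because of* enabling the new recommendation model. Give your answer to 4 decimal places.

Let p₁ = 0.0368, p₀ = 0.0182.
Under exogeneity and monotonicity, PNS = p₁ − p₀.
PNS = 0.0368 − 0.0182 = 0.0186

PNS ≈ 0.0186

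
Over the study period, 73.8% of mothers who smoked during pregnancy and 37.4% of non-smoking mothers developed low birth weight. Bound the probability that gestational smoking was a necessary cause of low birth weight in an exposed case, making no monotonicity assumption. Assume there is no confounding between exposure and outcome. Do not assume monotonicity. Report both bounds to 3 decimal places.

0.493 ≤ PN ≤ 0.848

p₁ = 0.738, p₀ = 0.374.
Under exogeneity alone the bounds on PN are max{0,(p₁−p₀)/p₁} ≤ PN ≤ min{1,(1−p₀)/p₁}.
  lower = (p₁ − p₀)/p₁ = 0.364 / 0.738 ≈ 0.4932
  upper = min{1, (1 − p₀)/p₁} = 0.626 / 0.738 ≈ 0.8482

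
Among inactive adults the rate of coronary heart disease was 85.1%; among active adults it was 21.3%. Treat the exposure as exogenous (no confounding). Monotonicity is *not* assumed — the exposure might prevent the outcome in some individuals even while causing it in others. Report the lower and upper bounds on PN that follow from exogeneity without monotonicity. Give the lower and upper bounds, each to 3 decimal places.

p₁ = 0.851, p₀ = 0.213.
Under exogeneity alone the bounds on PN are max{0,(p₁−p₀)/p₁} ≤ PN ≤ min{1,(1−p₀)/p₁}.
  lower = (p₁ − p₀)/p₁ = 0.638 / 0.851 ≈ 0.7497
  upper = min{1, (1 − p₀)/p₁} = 0.787 / 0.851 ≈ 0.9248

0.750 ≤ PN ≤ 0.925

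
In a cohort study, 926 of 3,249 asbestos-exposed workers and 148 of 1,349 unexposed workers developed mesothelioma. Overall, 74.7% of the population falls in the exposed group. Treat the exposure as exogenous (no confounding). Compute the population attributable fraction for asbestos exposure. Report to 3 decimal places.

PAF ≈ 0.544

p₁ = P(outcome | exposed) = 926/3249 = 0.28501
p₀ = P(outcome | unexposed) = 148/1349 = 0.10971
Overall risk P(Y=1) = π·p₁ + (1−π)·p₀ = 0.747×0.28501 + 0.253×0.10971 = 0.24066.
Under exogeneity, PAF = [P(Y=1) − p₀] / P(Y=1).
PAF = (0.24066 − 0.10971) / 0.24066 ≈ 0.5441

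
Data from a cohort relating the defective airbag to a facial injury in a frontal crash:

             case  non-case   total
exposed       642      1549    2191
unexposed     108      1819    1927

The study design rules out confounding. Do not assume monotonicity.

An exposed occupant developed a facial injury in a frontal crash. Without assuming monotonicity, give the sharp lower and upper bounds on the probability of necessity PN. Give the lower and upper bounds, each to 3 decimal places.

p₁ = P(outcome | exposed) = 642/2191 = 0.29302
p₀ = P(outcome | unexposed) = 108/1927 = 0.056046
Under exogeneity alone the bounds on PN are max{0,(p₁−p₀)/p₁} ≤ PN ≤ min{1,(1−p₀)/p₁}.
  lower = (p₁ − p₀)/p₁ = 0.23697 / 0.29302 ≈ 0.8087
  upper = min{1, (1 − p₀)/p₁} = 0.94395 / 0.29302 ≈ 3.2215 → capped at 1

0.809 ≤ PN ≤ 1.000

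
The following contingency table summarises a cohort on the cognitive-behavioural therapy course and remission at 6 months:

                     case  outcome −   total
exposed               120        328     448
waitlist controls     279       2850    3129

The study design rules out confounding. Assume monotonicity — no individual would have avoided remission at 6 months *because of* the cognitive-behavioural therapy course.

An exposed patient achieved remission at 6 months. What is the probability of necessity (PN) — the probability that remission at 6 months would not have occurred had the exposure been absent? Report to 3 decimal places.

p₁ = P(outcome | exposed) = 120/448 = 0.26786
p₀ = P(outcome | unexposed) = 279/3129 = 0.089166
Under exogeneity and monotonicity, PN = (p₁ − p₀)/p₁.
PN = (0.26786 − 0.089166) / 0.26786 ≈ 0.6671

PN ≈ 0.667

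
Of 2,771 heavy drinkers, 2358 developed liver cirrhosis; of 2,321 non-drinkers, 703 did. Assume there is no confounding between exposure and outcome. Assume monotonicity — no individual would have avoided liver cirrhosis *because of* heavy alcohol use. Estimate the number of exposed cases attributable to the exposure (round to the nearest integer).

about 1519 cases

p₁ = P(outcome | exposed) = 2358/2771 = 0.85096
p₀ = P(outcome | unexposed) = 703/2321 = 0.30289
PN = (p₁ − p₀)/p₁ = (0.85096 − 0.30289) / 0.85096 ≈ 0.64406.
Attributable cases ≈ PN × (exposed cases) = 0.64406 × 2358 ≈ 1518.70.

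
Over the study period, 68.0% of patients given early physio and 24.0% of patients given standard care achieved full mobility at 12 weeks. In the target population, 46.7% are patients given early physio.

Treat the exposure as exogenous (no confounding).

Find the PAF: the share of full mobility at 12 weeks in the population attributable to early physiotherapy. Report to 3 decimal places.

PAF ≈ 0.461

p₁ = 0.68, p₀ = 0.24.
Overall risk P(Y=1) = π·p₁ + (1−π)·p₀ = 0.467×0.68 + 0.533×0.24 = 0.44548.
Under exogeneity, PAF = [P(Y=1) − p₀] / P(Y=1).
PAF = (0.44548 − 0.24) / 0.44548 ≈ 0.4613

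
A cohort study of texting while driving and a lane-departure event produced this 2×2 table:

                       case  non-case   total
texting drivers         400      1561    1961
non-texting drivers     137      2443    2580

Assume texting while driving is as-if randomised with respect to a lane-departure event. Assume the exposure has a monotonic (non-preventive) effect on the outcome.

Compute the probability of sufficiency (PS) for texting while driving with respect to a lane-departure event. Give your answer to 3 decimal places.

PS ≈ 0.159

p₁ = P(outcome | exposed) = 400/1961 = 0.20398
p₀ = P(outcome | unexposed) = 137/2580 = 0.053101
Under exogeneity and monotonicity, PS = (p₁ − p₀)/(1 − p₀).
PS = (0.20398 − 0.053101) / 0.9469 ≈ 0.1593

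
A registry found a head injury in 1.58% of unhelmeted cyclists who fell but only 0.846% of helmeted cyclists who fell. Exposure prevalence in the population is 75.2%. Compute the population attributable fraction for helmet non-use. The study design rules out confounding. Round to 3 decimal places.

p₁ = 0.0158, p₀ = 0.00846.
Overall risk P(Y=1) = π·p₁ + (1−π)·p₀ = 0.752×0.0158 + 0.248×0.00846 = 0.01398.
Under exogeneity, PAF = [P(Y=1) − p₀] / P(Y=1).
PAF = (0.01398 − 0.00846) / 0.01398 ≈ 0.3948

PAF ≈ 0.395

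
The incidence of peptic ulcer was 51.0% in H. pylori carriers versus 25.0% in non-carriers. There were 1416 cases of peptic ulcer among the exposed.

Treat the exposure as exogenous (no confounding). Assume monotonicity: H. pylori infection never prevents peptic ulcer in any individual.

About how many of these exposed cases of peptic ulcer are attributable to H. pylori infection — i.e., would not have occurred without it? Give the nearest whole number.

about 722 cases

p₁ = 0.51, p₀ = 0.25.
PN = (p₁ − p₀)/p₁ = (0.51 − 0.25) / 0.51 ≈ 0.50980.
Attributable cases ≈ PN × (exposed cases) = 0.50980 × 1416 ≈ 721.88.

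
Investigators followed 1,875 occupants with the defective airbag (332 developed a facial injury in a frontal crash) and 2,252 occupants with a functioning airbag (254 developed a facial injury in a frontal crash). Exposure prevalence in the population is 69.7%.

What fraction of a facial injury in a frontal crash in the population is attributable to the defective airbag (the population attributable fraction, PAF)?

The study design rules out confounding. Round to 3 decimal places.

p₁ = P(outcome | exposed) = 332/1875 = 0.17707
p₀ = P(outcome | unexposed) = 254/2252 = 0.11279
Overall risk P(Y=1) = π·p₁ + (1−π)·p₀ = 0.697×0.17707 + 0.303×0.11279 = 0.15759.
Under exogeneity, PAF = [P(Y=1) − p₀] / P(Y=1).
PAF = (0.15759 − 0.11279) / 0.15759 ≈ 0.2843

PAF ≈ 0.284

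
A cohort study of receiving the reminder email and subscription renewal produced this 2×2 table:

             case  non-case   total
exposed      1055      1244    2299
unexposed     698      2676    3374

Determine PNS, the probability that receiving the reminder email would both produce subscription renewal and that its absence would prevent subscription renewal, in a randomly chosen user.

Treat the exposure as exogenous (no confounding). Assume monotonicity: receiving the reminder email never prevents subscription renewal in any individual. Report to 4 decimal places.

p₁ = P(outcome | exposed) = 1055/2299 = 0.4589
p₀ = P(outcome | unexposed) = 698/3374 = 0.20688
Under exogeneity and monotonicity, PNS = p₁ − p₀.
PNS = 0.4589 − 0.20688 = 0.25202

PNS ≈ 0.2520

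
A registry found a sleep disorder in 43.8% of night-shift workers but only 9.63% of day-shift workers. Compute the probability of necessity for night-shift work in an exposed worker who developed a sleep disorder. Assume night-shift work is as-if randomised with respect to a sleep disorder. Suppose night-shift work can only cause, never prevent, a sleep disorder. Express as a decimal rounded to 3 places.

p₁ = 0.438, p₀ = 0.0963.
Under exogeneity and monotonicity, PN = (p₁ − p₀) / p₁.
PN = (0.438 − 0.0963) / 0.438 = 0.3417 / 0.438 ≈ 0.7801

PN ≈ 0.780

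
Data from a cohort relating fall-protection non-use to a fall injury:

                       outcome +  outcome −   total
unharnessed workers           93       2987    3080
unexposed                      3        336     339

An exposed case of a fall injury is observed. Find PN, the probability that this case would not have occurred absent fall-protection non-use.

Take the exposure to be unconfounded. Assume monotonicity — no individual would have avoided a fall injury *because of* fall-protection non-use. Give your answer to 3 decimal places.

p₁ = P(outcome | exposed) = 93/3080 = 0.030195
p₀ = P(outcome | unexposed) = 3/339 = 0.0088496
Under exogeneity and monotonicity, PN = (p₁ − p₀) / p₁.
PN = (0.030195 − 0.0088496) / 0.030195 = 0.021345 / 0.030195 ≈ 0.7069

PN ≈ 0.707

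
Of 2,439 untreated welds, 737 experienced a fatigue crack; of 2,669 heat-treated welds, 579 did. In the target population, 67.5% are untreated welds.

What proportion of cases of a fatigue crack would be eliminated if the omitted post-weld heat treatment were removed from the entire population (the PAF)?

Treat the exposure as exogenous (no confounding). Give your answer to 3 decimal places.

PAF ≈ 0.210

p₁ = P(outcome | exposed) = 737/2439 = 0.30217
p₀ = P(outcome | unexposed) = 579/2669 = 0.21694
Overall risk P(Y=1) = π·p₁ + (1−π)·p₀ = 0.675×0.30217 + 0.325×0.21694 = 0.27447.
Under exogeneity, PAF = [P(Y=1) − p₀] / P(Y=1).
PAF = (0.27447 − 0.21694) / 0.27447 ≈ 0.2096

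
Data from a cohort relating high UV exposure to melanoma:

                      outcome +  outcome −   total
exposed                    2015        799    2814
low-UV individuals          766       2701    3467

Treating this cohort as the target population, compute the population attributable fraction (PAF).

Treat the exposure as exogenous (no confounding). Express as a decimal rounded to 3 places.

p₁ = P(outcome | exposed) = 2015/2814 = 0.71606
p₀ = P(outcome | unexposed) = 766/3467 = 0.22094
Exposure prevalence π = 2814/6281 = 0.44802; overall risk P(Y=1) = 0.44276.
Under exogeneity, PAF = [P(Y=1) − p₀]/P(Y=1).
PAF = (0.44276 − 0.22094) / 0.44276 ≈ 0.5010

PAF ≈ 0.501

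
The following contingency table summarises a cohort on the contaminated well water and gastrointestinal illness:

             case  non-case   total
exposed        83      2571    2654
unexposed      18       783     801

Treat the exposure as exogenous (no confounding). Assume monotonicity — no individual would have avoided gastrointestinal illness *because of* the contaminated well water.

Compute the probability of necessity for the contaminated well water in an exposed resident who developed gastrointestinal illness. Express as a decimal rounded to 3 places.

PN ≈ 0.281

p₁ = P(outcome | exposed) = 83/2654 = 0.031274
p₀ = P(outcome | unexposed) = 18/801 = 0.022472
Under exogeneity and monotonicity, PN = (p₁ − p₀)/p₁.
PN = (0.031274 − 0.022472) / 0.031274 ≈ 0.2814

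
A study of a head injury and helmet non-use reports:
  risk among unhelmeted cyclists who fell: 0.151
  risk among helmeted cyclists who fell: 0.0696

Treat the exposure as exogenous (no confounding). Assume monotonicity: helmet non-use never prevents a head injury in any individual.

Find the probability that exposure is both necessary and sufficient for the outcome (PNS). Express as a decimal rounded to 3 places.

Let p₁ = 0.151, p₀ = 0.0696.
Under exogeneity and monotonicity, PNS = p₁ − p₀.
PNS = 0.151 − 0.0696 = 0.0814

PNS ≈ 0.081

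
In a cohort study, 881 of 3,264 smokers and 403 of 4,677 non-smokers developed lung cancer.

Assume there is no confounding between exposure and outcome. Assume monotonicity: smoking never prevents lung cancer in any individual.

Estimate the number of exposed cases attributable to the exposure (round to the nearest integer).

p₁ = P(outcome | exposed) = 881/3264 = 0.26991
p₀ = P(outcome | unexposed) = 403/4677 = 0.086166
PN = (p₁ − p₀)/p₁ = (0.26991 − 0.086166) / 0.26991 ≈ 0.68076.
Attributable cases ≈ PN × (exposed cases) = 0.68076 × 881 ≈ 599.75.

about 600 cases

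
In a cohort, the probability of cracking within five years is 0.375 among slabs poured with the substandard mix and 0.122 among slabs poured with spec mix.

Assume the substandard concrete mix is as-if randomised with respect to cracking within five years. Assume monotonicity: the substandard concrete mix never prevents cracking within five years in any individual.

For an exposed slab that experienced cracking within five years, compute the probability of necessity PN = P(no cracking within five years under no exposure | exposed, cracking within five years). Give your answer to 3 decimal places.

PN ≈ 0.675

Let p₁ = 0.375, p₀ = 0.122.
Under exogeneity and monotonicity, PN = (p₁ − p₀) / p₁.
PN = (0.375 − 0.122) / 0.375 = 0.253 / 0.375 ≈ 0.6747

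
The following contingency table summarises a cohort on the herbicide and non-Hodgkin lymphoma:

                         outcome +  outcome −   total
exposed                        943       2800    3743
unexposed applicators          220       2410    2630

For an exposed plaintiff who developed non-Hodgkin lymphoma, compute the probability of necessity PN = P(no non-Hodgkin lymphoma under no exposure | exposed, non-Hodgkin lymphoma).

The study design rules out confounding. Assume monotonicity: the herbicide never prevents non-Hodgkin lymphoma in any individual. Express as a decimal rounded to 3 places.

p₁ = P(outcome | exposed) = 943/3743 = 0.25194
p₀ = P(outcome | unexposed) = 220/2630 = 0.08365
Under exogeneity and monotonicity, PN = (p₁ − p₀) / p₁.
PN = (0.25194 − 0.08365) / 0.25194 = 0.16829 / 0.25194 ≈ 0.6680

PN ≈ 0.668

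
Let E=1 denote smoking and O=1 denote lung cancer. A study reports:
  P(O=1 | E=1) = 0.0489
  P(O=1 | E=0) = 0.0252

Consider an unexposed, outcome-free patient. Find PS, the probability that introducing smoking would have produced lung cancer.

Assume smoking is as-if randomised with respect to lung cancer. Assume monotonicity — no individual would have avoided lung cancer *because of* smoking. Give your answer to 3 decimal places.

Let p₁ = 0.0489, p₀ = 0.0252.
Under exogeneity and monotonicity, PS = (p₁ − p₀) / (1 − p₀).
PS = (0.0489 − 0.0252) / (1 − 0.0252) = 0.0237 / 0.9748 ≈ 0.0243

PS ≈ 0.024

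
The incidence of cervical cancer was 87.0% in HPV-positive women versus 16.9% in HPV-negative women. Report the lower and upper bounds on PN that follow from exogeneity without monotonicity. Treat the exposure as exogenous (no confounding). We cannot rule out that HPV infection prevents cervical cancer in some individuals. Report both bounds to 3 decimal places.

p₁ = 0.87, p₀ = 0.169.
Under exogeneity alone the bounds on PN are max{0,(p₁−p₀)/p₁} ≤ PN ≤ min{1,(1−p₀)/p₁}.
  lower = (p₁ − p₀)/p₁ = 0.701 / 0.87 ≈ 0.8057
  upper = min{1, (1 − p₀)/p₁} = 0.831 / 0.87 ≈ 0.9552

0.806 ≤ PN ≤ 0.955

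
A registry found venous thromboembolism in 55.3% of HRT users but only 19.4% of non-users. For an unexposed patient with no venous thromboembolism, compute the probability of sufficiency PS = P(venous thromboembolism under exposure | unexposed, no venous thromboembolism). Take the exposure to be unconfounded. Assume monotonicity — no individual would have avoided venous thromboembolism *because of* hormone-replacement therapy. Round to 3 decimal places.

PS ≈ 0.445

p₁ = 0.553, p₀ = 0.194.
Under exogeneity and monotonicity, PS = (p₁ − p₀) / (1 − p₀).
PS = (0.553 − 0.194) / (1 − 0.194) = 0.359 / 0.806 ≈ 0.4454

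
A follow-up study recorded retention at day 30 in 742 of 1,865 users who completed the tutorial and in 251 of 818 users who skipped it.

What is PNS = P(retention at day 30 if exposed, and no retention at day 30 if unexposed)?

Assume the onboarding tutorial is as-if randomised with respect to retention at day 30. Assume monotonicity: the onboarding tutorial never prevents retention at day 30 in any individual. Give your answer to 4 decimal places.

p₁ = P(outcome | exposed) = 742/1865 = 0.39786
p₀ = P(outcome | unexposed) = 251/818 = 0.30685
Under exogeneity and monotonicity, PNS = p₁ − p₀.
PNS = 0.39786 − 0.30685 = 0.091009

PNS ≈ 0.0910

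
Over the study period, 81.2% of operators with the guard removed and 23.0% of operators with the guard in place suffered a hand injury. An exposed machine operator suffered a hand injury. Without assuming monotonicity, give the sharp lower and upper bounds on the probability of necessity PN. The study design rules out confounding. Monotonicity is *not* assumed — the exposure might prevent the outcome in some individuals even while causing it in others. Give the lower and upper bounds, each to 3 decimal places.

0.717 ≤ PN ≤ 0.948

p₁ = 0.812, p₀ = 0.23.
Under exogeneity alone the bounds on PN are max{0,(p₁−p₀)/p₁} ≤ PN ≤ min{1,(1−p₀)/p₁}.
  lower = (p₁ − p₀)/p₁ = 0.582 / 0.812 ≈ 0.7167
  upper = min{1, (1 − p₀)/p₁} = 0.77 / 0.812 ≈ 0.9483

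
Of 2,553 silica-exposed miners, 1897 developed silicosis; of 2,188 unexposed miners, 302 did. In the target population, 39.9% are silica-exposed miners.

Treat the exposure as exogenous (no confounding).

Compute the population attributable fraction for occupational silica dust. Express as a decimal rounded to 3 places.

p₁ = P(outcome | exposed) = 1897/2553 = 0.74305
p₀ = P(outcome | unexposed) = 302/2188 = 0.13803
Overall risk P(Y=1) = π·p₁ + (1−π)·p₀ = 0.399×0.74305 + 0.601×0.13803 = 0.37943.
Under exogeneity, PAF = [P(Y=1) − p₀] / P(Y=1).
PAF = (0.37943 − 0.13803) / 0.37943 ≈ 0.6362

PAF ≈ 0.636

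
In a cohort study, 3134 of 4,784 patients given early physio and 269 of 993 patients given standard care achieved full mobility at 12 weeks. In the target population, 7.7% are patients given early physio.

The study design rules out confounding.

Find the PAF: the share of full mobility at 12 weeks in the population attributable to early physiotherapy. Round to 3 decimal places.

p₁ = P(outcome | exposed) = 3134/4784 = 0.6551
p₀ = P(outcome | unexposed) = 269/993 = 0.2709
Overall risk P(Y=1) = π·p₁ + (1−π)·p₀ = 0.077×0.6551 + 0.923×0.2709 = 0.30048.
Under exogeneity, PAF = [P(Y=1) − p₀] / P(Y=1).
PAF = (0.30048 − 0.2709) / 0.30048 ≈ 0.0985

PAF ≈ 0.098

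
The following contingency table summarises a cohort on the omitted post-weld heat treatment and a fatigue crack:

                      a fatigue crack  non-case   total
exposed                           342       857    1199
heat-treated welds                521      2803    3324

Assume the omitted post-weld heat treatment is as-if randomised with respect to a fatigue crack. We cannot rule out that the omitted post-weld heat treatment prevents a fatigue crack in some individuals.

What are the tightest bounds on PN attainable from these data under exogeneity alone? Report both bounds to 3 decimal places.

0.450 ≤ PN ≤ 1.000

p₁ = P(outcome | exposed) = 342/1199 = 0.28524
p₀ = P(outcome | unexposed) = 521/3324 = 0.15674
Under exogeneity alone the bounds on PN are max{0,(p₁−p₀)/p₁} ≤ PN ≤ min{1,(1−p₀)/p₁}.
  lower = (p₁ − p₀)/p₁ = 0.1285 / 0.28524 ≈ 0.4505
  upper = min{1, (1 − p₀)/p₁} = 0.84326 / 0.28524 ≈ 2.9563 → capped at 1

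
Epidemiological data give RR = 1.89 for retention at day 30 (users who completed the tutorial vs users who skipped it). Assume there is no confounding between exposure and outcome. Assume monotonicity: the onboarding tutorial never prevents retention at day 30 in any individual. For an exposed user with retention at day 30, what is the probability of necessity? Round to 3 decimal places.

PN ≈ 0.471

Under exogeneity and monotonicity, PN = (RR − 1) / RR = 1 − 1/RR.
PN = (1.89 − 1) / 1.89 = 0.89 / 1.89 ≈ 0.4709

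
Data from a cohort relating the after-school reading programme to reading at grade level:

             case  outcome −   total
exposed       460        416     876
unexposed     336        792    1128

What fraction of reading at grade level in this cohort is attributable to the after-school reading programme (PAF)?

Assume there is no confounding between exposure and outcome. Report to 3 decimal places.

p₁ = P(outcome | exposed) = 460/876 = 0.52511
p₀ = P(outcome | unexposed) = 336/1128 = 0.29787
Exposure prevalence π = 876/2004 = 0.43713; overall risk P(Y=1) = 0.39721.
Under exogeneity, PAF = [P(Y=1) − p₀]/P(Y=1).
PAF = (0.39721 − 0.29787) / 0.39721 ≈ 0.2501

PAF ≈ 0.250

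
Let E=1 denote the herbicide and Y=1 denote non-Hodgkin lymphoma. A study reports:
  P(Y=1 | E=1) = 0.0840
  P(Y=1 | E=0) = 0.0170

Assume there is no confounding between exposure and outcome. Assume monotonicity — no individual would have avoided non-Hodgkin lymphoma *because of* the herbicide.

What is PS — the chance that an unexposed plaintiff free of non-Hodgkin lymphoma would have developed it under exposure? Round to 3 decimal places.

Let p₁ = 0.084, p₀ = 0.017.
Under exogeneity and monotonicity, PS = (p₁ − p₀) / (1 − p₀).
PS = (0.084 − 0.017) / (1 − 0.017) = 0.067 / 0.983 ≈ 0.0682

PS ≈ 0.068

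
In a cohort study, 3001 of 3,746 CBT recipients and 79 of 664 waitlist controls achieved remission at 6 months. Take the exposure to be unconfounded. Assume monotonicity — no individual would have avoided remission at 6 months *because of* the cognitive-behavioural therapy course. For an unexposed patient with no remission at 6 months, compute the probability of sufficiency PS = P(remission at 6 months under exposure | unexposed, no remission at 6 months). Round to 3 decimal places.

p₁ = P(outcome | exposed) = 3001/3746 = 0.80112
p₀ = P(outcome | unexposed) = 79/664 = 0.11898
Under exogeneity and monotonicity, PS = (p₁ − p₀) / (1 − p₀).
PS = (0.80112 − 0.11898) / (1 − 0.11898) = 0.68215 / 0.88102 ≈ 0.7743

PS ≈ 0.774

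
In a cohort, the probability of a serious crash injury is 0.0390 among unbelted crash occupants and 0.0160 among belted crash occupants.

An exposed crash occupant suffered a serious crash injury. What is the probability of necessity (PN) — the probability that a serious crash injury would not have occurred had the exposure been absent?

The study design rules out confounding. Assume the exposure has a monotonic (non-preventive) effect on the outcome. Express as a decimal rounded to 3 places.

Let p₁ = 0.039, p₀ = 0.016.
Under exogeneity and monotonicity, PN = (p₁ − p₀) / p₁.
PN = (0.039 − 0.016) / 0.039 = 0.023 / 0.039 ≈ 0.5897

PN ≈ 0.590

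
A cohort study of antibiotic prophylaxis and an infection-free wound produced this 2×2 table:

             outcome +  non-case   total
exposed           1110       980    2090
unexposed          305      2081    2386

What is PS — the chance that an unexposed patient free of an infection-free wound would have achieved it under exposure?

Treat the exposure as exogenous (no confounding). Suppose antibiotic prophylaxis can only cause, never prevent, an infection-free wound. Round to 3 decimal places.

p₁ = P(outcome | exposed) = 1110/2090 = 0.5311
p₀ = P(outcome | unexposed) = 305/2386 = 0.12783
Under exogeneity and monotonicity, PS = (p₁ − p₀)/(1 − p₀).
PS = (0.5311 − 0.12783) / 0.87217 ≈ 0.4624

PS ≈ 0.462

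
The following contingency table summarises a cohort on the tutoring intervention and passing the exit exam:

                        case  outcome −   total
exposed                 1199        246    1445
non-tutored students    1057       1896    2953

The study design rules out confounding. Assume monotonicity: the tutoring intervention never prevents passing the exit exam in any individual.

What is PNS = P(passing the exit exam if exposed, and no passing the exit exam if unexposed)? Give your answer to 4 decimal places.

p₁ = P(outcome | exposed) = 1199/1445 = 0.82976
p₀ = P(outcome | unexposed) = 1057/2953 = 0.35794
Under exogeneity and monotonicity, PNS = p₁ − p₀.
PNS = 0.82976 − 0.35794 = 0.47182

PNS ≈ 0.4718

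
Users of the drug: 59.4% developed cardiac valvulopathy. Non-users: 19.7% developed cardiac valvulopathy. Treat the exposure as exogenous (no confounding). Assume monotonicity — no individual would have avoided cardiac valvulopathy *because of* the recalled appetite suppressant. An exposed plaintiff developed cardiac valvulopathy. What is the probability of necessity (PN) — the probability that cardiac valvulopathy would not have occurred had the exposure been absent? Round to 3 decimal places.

PN ≈ 0.668

p₁ = 0.594, p₀ = 0.197.
Under exogeneity and monotonicity, PN = (p₁ − p₀) / p₁.
PN = (0.594 − 0.197) / 0.594 = 0.397 / 0.594 ≈ 0.6684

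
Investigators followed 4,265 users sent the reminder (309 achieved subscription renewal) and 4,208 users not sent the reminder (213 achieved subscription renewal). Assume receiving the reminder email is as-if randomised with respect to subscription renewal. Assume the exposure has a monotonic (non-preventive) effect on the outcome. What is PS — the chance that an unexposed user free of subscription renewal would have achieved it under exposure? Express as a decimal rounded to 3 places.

PS ≈ 0.023

p₁ = P(outcome | exposed) = 309/4265 = 0.07245
p₀ = P(outcome | unexposed) = 213/4208 = 0.050618
Under exogeneity and monotonicity, PS = (p₁ − p₀) / (1 − p₀).
PS = (0.07245 − 0.050618) / (1 − 0.050618) = 0.021832 / 0.94938 ≈ 0.0230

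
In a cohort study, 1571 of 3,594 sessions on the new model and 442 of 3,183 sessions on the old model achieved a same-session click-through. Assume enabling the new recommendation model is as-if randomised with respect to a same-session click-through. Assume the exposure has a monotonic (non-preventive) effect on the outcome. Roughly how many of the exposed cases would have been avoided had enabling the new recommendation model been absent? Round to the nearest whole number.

p₁ = P(outcome | exposed) = 1571/3594 = 0.43712
p₀ = P(outcome | unexposed) = 442/3183 = 0.13886
PN = (p₁ − p₀)/p₁ = (0.43712 − 0.13886) / 0.43712 ≈ 0.68232.
Attributable cases ≈ PN × (exposed cases) = 0.68232 × 1571 ≈ 1071.93.

about 1072 cases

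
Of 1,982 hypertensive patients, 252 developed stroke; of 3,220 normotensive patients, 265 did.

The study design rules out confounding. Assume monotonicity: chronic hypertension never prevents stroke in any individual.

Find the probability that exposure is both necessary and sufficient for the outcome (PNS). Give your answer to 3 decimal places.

PNS ≈ 0.045

p₁ = P(outcome | exposed) = 252/1982 = 0.12714
p₀ = P(outcome | unexposed) = 265/3220 = 0.082298
Under exogeneity and monotonicity, PNS = p₁ − p₀.
PNS = 0.12714 − 0.082298 = 0.044846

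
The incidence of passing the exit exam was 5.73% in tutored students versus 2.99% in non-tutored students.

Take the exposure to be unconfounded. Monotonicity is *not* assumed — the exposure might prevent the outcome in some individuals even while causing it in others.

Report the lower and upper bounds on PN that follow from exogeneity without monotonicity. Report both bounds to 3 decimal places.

0.478 ≤ PN ≤ 1.000

p₁ = 0.0573, p₀ = 0.0299.
Under exogeneity alone the bounds on PN are max{0,(p₁−p₀)/p₁} ≤ PN ≤ min{1,(1−p₀)/p₁}.
  lower = (p₁ − p₀)/p₁ = 0.0274 / 0.0573 ≈ 0.4782
  upper = min{1, (1 − p₀)/p₁} = 0.9701 / 0.0573 ≈ 16.9302 → capped at 1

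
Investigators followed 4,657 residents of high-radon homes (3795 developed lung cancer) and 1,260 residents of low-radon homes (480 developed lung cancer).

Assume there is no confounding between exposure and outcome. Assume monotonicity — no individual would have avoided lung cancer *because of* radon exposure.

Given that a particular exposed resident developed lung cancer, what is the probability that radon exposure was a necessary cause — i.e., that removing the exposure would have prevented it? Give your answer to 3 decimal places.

PN ≈ 0.533

p₁ = P(outcome | exposed) = 3795/4657 = 0.8149
p₀ = P(outcome | unexposed) = 480/1260 = 0.38095
Under exogeneity and monotonicity, PN = (p₁ − p₀) / p₁.
PN = (0.8149 − 0.38095) / 0.8149 = 0.43395 / 0.8149 ≈ 0.5325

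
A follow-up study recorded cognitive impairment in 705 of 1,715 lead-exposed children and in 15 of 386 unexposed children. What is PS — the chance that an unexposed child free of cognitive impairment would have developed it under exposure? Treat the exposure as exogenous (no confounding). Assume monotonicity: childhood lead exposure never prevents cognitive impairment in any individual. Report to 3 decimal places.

PS ≈ 0.387

p₁ = P(outcome | exposed) = 705/1715 = 0.41108
p₀ = P(outcome | unexposed) = 15/386 = 0.03886
Under exogeneity and monotonicity, PS = (p₁ − p₀) / (1 − p₀).
PS = (0.41108 − 0.03886) / (1 − 0.03886) = 0.37222 / 0.96114 ≈ 0.3873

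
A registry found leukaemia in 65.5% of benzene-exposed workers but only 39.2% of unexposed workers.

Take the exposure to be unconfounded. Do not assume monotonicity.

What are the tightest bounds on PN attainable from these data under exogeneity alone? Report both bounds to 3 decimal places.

0.402 ≤ PN ≤ 0.928

p₁ = 0.655, p₀ = 0.392.
Under exogeneity alone the bounds on PN are max{0,(p₁−p₀)/p₁} ≤ PN ≤ min{1,(1−p₀)/p₁}.
  lower = (p₁ − p₀)/p₁ = 0.263 / 0.655 ≈ 0.4015
  upper = min{1, (1 − p₀)/p₁} = 0.608 / 0.655 ≈ 0.9282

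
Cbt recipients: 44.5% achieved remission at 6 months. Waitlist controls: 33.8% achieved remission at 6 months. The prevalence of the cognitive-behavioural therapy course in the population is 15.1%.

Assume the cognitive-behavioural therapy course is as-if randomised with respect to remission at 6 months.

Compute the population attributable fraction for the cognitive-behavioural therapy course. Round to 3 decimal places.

p₁ = 0.445, p₀ = 0.338.
Overall risk P(Y=1) = π·p₁ + (1−π)·p₀ = 0.151×0.445 + 0.849×0.338 = 0.35416.
Under exogeneity, PAF = [P(Y=1) − p₀] / P(Y=1).
PAF = (0.35416 − 0.338) / 0.35416 ≈ 0.0456

PAF ≈ 0.046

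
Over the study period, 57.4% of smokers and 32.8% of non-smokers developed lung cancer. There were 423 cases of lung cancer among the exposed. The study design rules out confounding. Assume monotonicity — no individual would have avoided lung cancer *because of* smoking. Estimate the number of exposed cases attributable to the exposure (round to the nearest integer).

about 181 cases

p₁ = 0.574, p₀ = 0.328.
PN = (p₁ − p₀)/p₁ = (0.574 − 0.328) / 0.574 ≈ 0.42857.
Attributable cases ≈ PN × (exposed cases) = 0.42857 × 423 ≈ 181.29.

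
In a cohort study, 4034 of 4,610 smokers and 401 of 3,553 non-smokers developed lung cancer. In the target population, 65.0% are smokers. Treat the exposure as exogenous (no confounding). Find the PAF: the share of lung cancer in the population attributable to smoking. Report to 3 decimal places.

p₁ = P(outcome | exposed) = 4034/4610 = 0.87505
p₀ = P(outcome | unexposed) = 401/3553 = 0.11286
Overall risk P(Y=1) = π·p₁ + (1−π)·p₀ = 0.65×0.87505 + 0.35×0.11286 = 0.60829.
Under exogeneity, PAF = [P(Y=1) − p₀] / P(Y=1).
PAF = (0.60829 − 0.11286) / 0.60829 ≈ 0.8145

PAF ≈ 0.814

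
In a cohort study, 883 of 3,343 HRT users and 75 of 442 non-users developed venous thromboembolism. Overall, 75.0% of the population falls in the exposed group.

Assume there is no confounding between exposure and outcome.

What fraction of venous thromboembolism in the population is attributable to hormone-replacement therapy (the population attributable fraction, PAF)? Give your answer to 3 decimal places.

p₁ = P(outcome | exposed) = 883/3343 = 0.26413
p₀ = P(outcome | unexposed) = 75/442 = 0.16968
Overall risk P(Y=1) = π·p₁ + (1−π)·p₀ = 0.75×0.26413 + 0.25×0.16968 = 0.24052.
Under exogeneity, PAF = [P(Y=1) − p₀] / P(Y=1).
PAF = (0.24052 − 0.16968) / 0.24052 ≈ 0.2945

PAF ≈ 0.295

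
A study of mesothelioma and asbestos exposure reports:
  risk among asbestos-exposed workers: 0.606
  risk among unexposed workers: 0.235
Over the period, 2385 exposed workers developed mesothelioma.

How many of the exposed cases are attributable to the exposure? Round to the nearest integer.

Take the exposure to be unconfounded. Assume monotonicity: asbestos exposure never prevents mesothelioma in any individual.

about 1460 cases

Let p₁ = 0.606, p₀ = 0.235.
PN = (p₁ − p₀)/p₁ = (0.606 − 0.235) / 0.606 ≈ 0.61221.
Attributable cases ≈ PN × (exposed cases) = 0.61221 × 2385 ≈ 1460.12.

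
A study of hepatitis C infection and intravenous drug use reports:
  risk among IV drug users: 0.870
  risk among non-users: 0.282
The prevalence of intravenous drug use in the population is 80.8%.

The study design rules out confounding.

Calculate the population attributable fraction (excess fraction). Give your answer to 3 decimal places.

PAF ≈ 0.628

Let p₁ = 0.87, p₀ = 0.282.
Overall risk P(Y=1) = π·p₁ + (1−π)·p₀ = 0.808×0.87 + 0.192×0.282 = 0.7571.
Under exogeneity, PAF = [P(Y=1) − p₀] / P(Y=1).
PAF = (0.7571 − 0.282) / 0.7571 ≈ 0.6275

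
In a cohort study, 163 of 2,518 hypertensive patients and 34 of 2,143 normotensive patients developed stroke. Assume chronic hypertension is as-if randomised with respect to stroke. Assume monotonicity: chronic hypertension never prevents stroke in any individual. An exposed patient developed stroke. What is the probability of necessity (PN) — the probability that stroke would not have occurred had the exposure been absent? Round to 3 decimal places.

PN ≈ 0.755

p₁ = P(outcome | exposed) = 163/2518 = 0.064734
p₀ = P(outcome | unexposed) = 34/2143 = 0.015866
Under exogeneity and monotonicity, PN = (p₁ − p₀) / p₁.
PN = (0.064734 − 0.015866) / 0.064734 = 0.048868 / 0.064734 ≈ 0.7549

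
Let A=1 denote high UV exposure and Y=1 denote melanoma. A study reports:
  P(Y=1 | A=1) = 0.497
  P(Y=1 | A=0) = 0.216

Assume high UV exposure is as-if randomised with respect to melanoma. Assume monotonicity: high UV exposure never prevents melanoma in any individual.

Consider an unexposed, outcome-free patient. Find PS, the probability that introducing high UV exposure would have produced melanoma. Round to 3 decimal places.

Let p₁ = 0.497, p₀ = 0.216.
Under exogeneity and monotonicity, PS = (p₁ − p₀) / (1 − p₀).
PS = (0.497 − 0.216) / (1 − 0.216) = 0.281 / 0.784 ≈ 0.3584

PS ≈ 0.358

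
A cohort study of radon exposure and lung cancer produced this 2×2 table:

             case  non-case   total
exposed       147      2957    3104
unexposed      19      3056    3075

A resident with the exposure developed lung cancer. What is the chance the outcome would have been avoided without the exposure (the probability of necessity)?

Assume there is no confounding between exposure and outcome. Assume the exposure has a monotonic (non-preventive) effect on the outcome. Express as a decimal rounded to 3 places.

p₁ = P(outcome | exposed) = 147/3104 = 0.047358
p₀ = P(outcome | unexposed) = 19/3075 = 0.0061789
Under exogeneity and monotonicity, PN = (p₁ − p₀)/p₁.
PN = (0.047358 − 0.0061789) / 0.047358 ≈ 0.8695

PN ≈ 0.870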